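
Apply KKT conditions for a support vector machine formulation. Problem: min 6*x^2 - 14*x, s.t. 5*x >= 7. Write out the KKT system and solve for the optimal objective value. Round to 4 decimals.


Step 1: Try lambda = 0 (constraint inactive).
x_unc = 14/(2*6) = 1.1667
Check: 5*1.1667 = 5.8335 < 7 -- violated!
Step 2: Constraint must be active: 5*x = 7
x* = 7/5 = 1.4
lambda = (2*6*1.4 - 14)/5 = 0.56
Step 3: Compute optimal value.
f(x*) = 6*1.4^2 - 14*1.4 = -7.84


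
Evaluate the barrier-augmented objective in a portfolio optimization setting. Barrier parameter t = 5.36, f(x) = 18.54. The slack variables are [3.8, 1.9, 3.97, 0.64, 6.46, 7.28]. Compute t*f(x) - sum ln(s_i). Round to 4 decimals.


Step 1: Compute log-barrier.
ln values: [1.335, 0.6419, 1.3788, -0.4463, 1.8656, 1.9851]
phi = -(1.335 + 0.6419 + 1.3788 - 0.4463 + 1.8656 + 1.9851) = -6.7601
Step 2: Compute augmented objective.
t*f(x) = 5.36*18.54 = 99.3744
Total = 99.3744 - 6.7601 = 92.6143


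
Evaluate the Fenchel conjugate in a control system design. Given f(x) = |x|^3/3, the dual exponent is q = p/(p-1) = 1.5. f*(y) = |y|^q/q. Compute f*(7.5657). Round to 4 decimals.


The conjugate exponent q satisfies 1/p + 1/q = 1.
p = 3, so q = 3/(3 - 1) = 1.5
|y|^q = 7.5657^1.5 = 20.8101
f*(7.5657) = 20.8101 / 1.5 = 13.8734


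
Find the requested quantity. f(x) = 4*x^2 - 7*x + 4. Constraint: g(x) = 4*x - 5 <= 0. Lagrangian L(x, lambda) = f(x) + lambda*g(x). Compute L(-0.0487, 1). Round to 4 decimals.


Step 1: Evaluate f(x).
f(-0.0487) = 4*(-0.0487)^2 - 7*(-0.0487) + 4 = 4.3504
Step 2: Evaluate g(x).
g(-0.0487) = 4*-0.0487 - 5 = -5.1948
Step 3: Compute Lagrangian.
L = 4.3504 + 1*-5.1948 = -0.8444


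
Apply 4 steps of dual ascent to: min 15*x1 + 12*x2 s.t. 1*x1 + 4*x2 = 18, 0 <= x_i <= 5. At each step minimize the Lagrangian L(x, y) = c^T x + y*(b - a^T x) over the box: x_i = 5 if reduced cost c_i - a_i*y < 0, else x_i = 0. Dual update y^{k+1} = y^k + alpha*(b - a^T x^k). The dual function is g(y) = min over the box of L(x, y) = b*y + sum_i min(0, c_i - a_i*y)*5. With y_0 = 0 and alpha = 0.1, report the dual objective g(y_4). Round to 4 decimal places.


Dual ascent for LP: min 15*x1 + 12*x2, 1*x1 + 4*x2 = 18, 0 <= x_i <= 5
Step 1: y^k = 0.0, reduced costs: (15.0, 12.0)
  x^k = (0.0, 0.0), subgradient = b - a^T x = 18.0
  y^{k+1} = 0.0 + 0.1*18.0 = 1.8
Step 2: y^k = 1.8, reduced costs: (13.2, 4.8)
  x^k = (0.0, 0.0), subgradient = b - a^T x = 18.0
  y^{k+1} = 1.8 + 0.1*18.0 = 3.6
Step 3: y^k = 3.6, reduced costs: (11.4, -2.4)
  x^k = (0.0, 5.0), subgradient = b - a^T x = -2.0
  y^{k+1} = 3.6 + 0.1*-2.0 = 3.4
Step 4: y^k = 3.4, reduced costs: (11.6, -1.6)
  x^k = (0.0, 5.0), subgradient = b - a^T x = -2.0
  y^{k+1} = 3.4 + 0.1*-2.0 = 3.2
Dual objective at y_4 = 3.2: reduced costs (11.8, -0.8), box minimizer x = (0.0, 5.0)
g(y_4) = b*y + (c1 - a1*y)*x1 + (c2 - a2*y)*x2 = 18*3.2 + 11.8*0.0 + (-0.8)*5.0 = 57.6 + 0.0 - 4.0 = 53.6


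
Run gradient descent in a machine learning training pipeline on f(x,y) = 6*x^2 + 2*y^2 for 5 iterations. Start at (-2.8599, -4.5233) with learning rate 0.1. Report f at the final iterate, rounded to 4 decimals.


Gradient descent on f(x,y) = 6*x^2 + 2*y^2.
Starting point: (-2.8599, -4.5233), alpha = 0.1
Step 1: grad_x = 2*6*-2.8599 = -34.3188, grad_y = 2*2*-4.5233 = -18.0932
  x_1 = -2.8599 - 0.1*-34.3188 = 0.572
  y_1 = -4.5233 - 0.1*-18.0932 = -2.714
Step 2: grad_x = 2*6*0.572 = 6.8638, grad_y = 2*2*-2.714 = -10.8559
  x_2 = 0.572 - 0.1*6.8638 = -0.1144
  y_2 = -2.714 - 0.1*-10.8559 = -1.6284
Step 3: grad_x = 2*6*-0.1144 = -1.3728, grad_y = 2*2*-1.6284 = -6.5136
  x_3 = -0.1144 - 0.1*-1.3728 = 0.0229
  y_3 = -1.6284 - 0.1*-6.5136 = -0.977
Step 4: grad_x = 2*6*0.0229 = 0.2746, grad_y = 2*2*-0.977 = -3.9081
  x_4 = 0.0229 - 0.1*0.2746 = -0.0046
  y_4 = -0.977 - 0.1*-3.9081 = -0.5862
Step 5: grad_x = 2*6*-0.0046 = -0.0549, grad_y = 2*2*-0.5862 = -2.3449
  x_5 = -0.0046 - 0.1*-0.0549 = 0.0009
  y_5 = -0.5862 - 0.1*-2.3449 = -0.3517
f(0.0009, -0.3517) = 6*0.0009^2 + 2*(-0.3517)^2 = 0.2474


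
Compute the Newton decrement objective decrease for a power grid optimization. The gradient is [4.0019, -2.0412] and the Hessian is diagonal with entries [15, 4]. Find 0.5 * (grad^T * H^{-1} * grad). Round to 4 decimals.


Step 1: H is diagonal, so H^(-1) * g = [0.2668, -0.5103].
Step 2: g^T H^(-1) g = sum_i g_i^2 / H_ii
  = (4.0019)^2/15 + (-2.0412)^2/4
  = 1.0677 + 1.0416 = 2.1093
Step 3: Objective decrease = 0.5 * g^T H^(-1) g = 1.0547


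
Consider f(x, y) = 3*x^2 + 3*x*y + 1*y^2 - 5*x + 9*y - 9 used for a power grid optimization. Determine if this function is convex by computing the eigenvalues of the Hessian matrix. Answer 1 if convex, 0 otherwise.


The Hessian of f(x,y) = 3*x^2 + 3*x*y + 1*y^2 - 5*x + 9*y - 9 is:
H = [[6, 3], [3, 2]]
Trace = 6 + 2 = 8
Determinant = 6*2 - (3)^2 = 3
Discriminant = (8)^2 - 4*3 = 52.0
Eigenvalues: lambda_1 = 0.3944, lambda_2 = 7.6056
The function is convex.

1


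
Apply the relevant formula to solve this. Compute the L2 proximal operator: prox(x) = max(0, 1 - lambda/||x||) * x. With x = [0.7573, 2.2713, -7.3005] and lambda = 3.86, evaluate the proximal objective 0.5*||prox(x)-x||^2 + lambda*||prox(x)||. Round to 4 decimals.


Step 1: Compute ||x||.
||x|| = 7.6831
Step 2: Compute scaling factor.
scale = max(0, 1 - 3.86/7.6831) = 0.4976
Step 3: prox(x) = [0.3768, 1.1302, -3.6327]
||prox(x)|| = 3.8231
Step 4: Proximal objective.
0.5*||prox-x||^2 = 7.4498
lambda*||prox|| = 14.7572
Total = 22.2069


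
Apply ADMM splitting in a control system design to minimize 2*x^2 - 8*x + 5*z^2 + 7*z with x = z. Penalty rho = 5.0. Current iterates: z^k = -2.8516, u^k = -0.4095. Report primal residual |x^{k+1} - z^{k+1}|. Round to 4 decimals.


ADMM iteration with rho = 5.0, z^k = -2.8516, u^k = -0.4095
Step 1: x-update.
Minimize 2*x^2 - 8*x + (5.0/2)*(x + 2.8516 - 0.4095)^2
FOC: (2*2 + 5.0)*x = 8 + 5.0*(-2.8516 + 0.4095)
x^{k+1} = -0.4678
Step 2: z-update.
Minimize 5*z^2 + 7*z + (5.0/2)*(-0.4678 - z - 0.4095)^2
FOC: (2*5 + 5.0)*z = -7 + 5.0*(-0.4678 - 0.4095)
z^{k+1} = -0.7591
Step 3: u-update.
u^{k+1} = -0.4095 - 0.4678 + 0.7591 = -0.1182
Step 4: Primal residual = |-0.4678 + 0.7591| = 0.2913


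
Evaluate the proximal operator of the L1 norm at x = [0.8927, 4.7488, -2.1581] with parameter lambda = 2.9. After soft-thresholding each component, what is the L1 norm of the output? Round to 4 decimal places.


Soft-thresholding with lambda = 2.9:
prox(0.8927) = sign(0.8927)*max(|0.8927| - 2.9, 0) = 0.0
prox(4.7488) = sign(4.7488)*max(|4.7488| - 2.9, 0) = 1.8488
prox(-2.1581) = sign(-2.1581)*max(|-2.1581| - 2.9, 0) = 0.0
prox(x) = [0.0, 1.8488, 0.0]
||prox(x)||_1 = 0.0 + 1.8488 + 0.0 = 1.8488


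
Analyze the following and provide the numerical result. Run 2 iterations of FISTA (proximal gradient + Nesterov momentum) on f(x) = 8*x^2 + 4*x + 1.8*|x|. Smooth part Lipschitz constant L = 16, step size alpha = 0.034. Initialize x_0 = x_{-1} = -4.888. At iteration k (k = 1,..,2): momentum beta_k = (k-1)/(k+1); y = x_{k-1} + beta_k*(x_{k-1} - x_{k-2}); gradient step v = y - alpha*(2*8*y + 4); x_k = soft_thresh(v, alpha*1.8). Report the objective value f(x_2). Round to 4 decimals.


FISTA on f(x) = 8*x^2 + 4*x + 1.8*|x|
L = 16, alpha = 0.034
Iteration 1: beta = 0.0, y = -4.888 + 0.0*(-4.888 + 4.888) = -4.888
  grad(y) = -74.208, v = y - alpha*grad = -2.3649
  prox(v) = soft_thresh(-2.3649, 0.0612) = -2.3037
Iteration 2: beta = 0.3333, y = -2.3037 + 0.3333*(-2.3037 + 4.888) = -1.4423
  grad(y) = -19.0769, v = y - alpha*grad = -0.7937
  prox(v) = soft_thresh(-0.7937, 0.0612) = -0.7325
f(x_2) = 8*(-0.7325)^2 + 4*(-0.7325) + 1.8*|-0.7325| = 2.6809


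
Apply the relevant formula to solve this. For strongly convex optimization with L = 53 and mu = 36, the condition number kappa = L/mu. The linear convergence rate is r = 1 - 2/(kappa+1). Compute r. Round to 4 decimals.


Step 1: Compute the condition number.
kappa = L/mu = 53/36 = 1.4722
Step 2: Compute the convergence rate.
r = 1 - 2/(kappa + 1) = 1 - 2*mu/(L + mu) = (L - mu)/(L + mu) = 17/89 = 0.191


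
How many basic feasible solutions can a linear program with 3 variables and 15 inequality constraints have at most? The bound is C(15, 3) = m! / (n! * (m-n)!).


Each vertex corresponds to some choice of n active constraints out of m, so the number of vertices is at most C(m, n) = m! / (n!(m-n)!).
m = 15, n = 3
Numerator: 15 * 14 * 13
Denominator: 3! = 6
C(15, 3) = 455


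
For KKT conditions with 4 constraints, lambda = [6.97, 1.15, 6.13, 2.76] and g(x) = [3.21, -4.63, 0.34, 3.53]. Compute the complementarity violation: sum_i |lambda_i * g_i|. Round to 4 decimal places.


KKT complementary slackness check:
lambda_1 * g_1 = 6.97 * 3.21 = 22.3737
lambda_2 * g_2 = 1.15 * -4.63 = -5.3245
lambda_3 * g_3 = 6.13 * 0.34 = 2.0842
lambda_4 * g_4 = 2.76 * 3.53 = 9.7428
Total violation = 22.3737 + 5.3245 + 2.0842 + 9.7428 = 39.5252


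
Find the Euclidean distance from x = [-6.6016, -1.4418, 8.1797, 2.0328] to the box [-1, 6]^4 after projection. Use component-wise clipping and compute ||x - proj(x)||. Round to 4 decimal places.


Project each component onto [-1, 6].
clip(-6.6016) = -1.0, clip(-1.4418) = -1.0, clip(8.1797) = 6.0, clip(2.0328) = 2.0328
Projection = [-1.0, -1.0, 6.0, 2.0328]
Squared diffs: [31.3779, 0.1952, 4.7511, 0.0]
Distance = sqrt(36.3242) = 6.027


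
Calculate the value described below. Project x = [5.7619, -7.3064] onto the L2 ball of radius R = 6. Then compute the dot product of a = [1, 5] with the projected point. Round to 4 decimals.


Step 1: Compute ||x|| (intermediates to 6 decimals).
||x|| = sqrt(5.7619^2 + (-7.3064)^2) = 9.304997
Step 2: Project.
Since ||x|| > R, scale = R/||x|| = 6/9.304997 = 0.644815, proj(x) = scale * x
proj(x) = [3.71536, -4.711276]
Step 3: Dot product.
a^T * proj(x) = 1*3.71536 + 5*(-4.711276) = -19.841


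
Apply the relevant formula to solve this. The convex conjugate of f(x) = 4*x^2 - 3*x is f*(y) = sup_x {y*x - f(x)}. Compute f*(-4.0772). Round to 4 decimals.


f*(y) = sup_x {y*x - a*x^2 - b*x} = sup_x {(y-b)*x - a*x^2}
FOC: (y - b) - 2a*x = 0 => x* = (y - b)/(2a)
x* = (-4.0772 + 3)/(2*4) = -0.1347
f*(-4.0772) = (y-b)^2/(4a) = (-4.0772 + 3)^2/(4*4)
= 1.1604/16 = 0.0725


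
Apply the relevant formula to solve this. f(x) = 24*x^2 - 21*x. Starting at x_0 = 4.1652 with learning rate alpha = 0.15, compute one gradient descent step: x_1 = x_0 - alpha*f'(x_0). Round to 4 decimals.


We compute the gradient at x_0 and apply the update.
f'(x) = 48*x - 21
f'(4.1652) = 48*4.1652 - 21 = 178.9296
x_1 = 4.1652 - 0.15*178.9296 = -22.6742


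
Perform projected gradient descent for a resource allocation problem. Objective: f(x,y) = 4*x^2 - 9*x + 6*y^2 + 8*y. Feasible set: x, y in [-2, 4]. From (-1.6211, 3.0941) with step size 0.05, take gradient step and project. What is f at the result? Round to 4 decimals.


Step 1: Compute gradient at (-1.6211, 3.0941).
grad_x = 2*4*-1.6211 - 9 = -21.9688
grad_y = 2*6*3.0941 + 8 = 45.1292
Step 2: Gradient step.
x_raw = -1.6211 - 0.05*-21.9688 = -0.5227
y_raw = 3.0941 - 0.05*45.1292 = 0.8376
Step 3: Project onto [-2, 4].
x_proj = clip(-0.5227) = -0.5227
y_proj = clip(0.8376) = 0.8376
Step 4: Evaluate f.
f(-0.5227, 0.8376) = 16.7076


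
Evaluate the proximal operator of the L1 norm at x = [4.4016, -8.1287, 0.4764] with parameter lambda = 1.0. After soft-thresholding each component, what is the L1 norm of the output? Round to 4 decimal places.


Soft-thresholding with lambda = 1.0:
prox(4.4016) = sign(4.4016)*max(|4.4016| - 1.0, 0) = 3.4016
prox(-8.1287) = sign(-8.1287)*max(|-8.1287| - 1.0, 0) = -7.1287
prox(0.4764) = sign(0.4764)*max(|0.4764| - 1.0, 0) = 0.0
prox(x) = [3.4016, -7.1287, 0.0]
||prox(x)||_1 = 3.4016 + 7.1287 + 0.0 = 10.5303


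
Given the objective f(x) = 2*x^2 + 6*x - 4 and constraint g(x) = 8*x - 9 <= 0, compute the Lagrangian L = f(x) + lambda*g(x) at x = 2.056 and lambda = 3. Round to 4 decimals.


Step 1: Evaluate f(x).
f(2.056) = 2*2.056^2 + 6*2.056 - 4 = 16.7903
Step 2: Evaluate g(x).
g(2.056) = 8*2.056 - 9 = 7.448
Step 3: Compute Lagrangian.
L = 16.7903 + 3*7.448 = 39.1343


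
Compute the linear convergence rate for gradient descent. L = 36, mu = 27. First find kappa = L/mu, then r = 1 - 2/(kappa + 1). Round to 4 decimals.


Step 1: Compute the condition number.
kappa = L/mu = 36/27 = 1.3333
Step 2: Compute the convergence rate.
r = 1 - 2/(kappa + 1) = 1 - 2*mu/(L + mu) = (L - mu)/(L + mu) = 9/63 = 0.1429


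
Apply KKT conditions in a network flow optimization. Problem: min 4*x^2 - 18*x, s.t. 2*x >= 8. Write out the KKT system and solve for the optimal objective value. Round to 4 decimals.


Step 1: Try lambda = 0 (constraint inactive).
x_unc = 18/(2*4) = 2.25
Check: 2*2.25 = 4.5 < 8 -- violated!
Step 2: Constraint must be active: 2*x = 8
x* = 8/2 = 4.0
lambda = (2*4*4.0 - 18)/2 = 7.0
Step 3: Compute optimal value.
f(x*) = 4*4.0^2 - 18*4.0 = -8.0


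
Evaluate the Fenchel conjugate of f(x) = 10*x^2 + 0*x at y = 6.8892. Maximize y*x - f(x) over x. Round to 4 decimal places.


f*(y) = sup_x {y*x - a*x^2 - b*x} = sup_x {(y-b)*x - a*x^2}
FOC: (y - b) - 2a*x = 0 => x* = (y - b)/(2a)
x* = (6.8892 - 0)/(2*10) = 0.3445
f*(6.8892) = (y-b)^2/(4a) = (6.8892 - 0)^2/(4*10)
= 47.4611/40 = 1.1865


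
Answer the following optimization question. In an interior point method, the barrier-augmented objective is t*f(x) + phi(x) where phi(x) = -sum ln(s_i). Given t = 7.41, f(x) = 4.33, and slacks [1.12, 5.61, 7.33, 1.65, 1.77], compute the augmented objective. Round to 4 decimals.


Step 1: Compute log-barrier.
ln values: [0.1133, 1.7246, 1.992, 0.5008, 0.571]
phi = -(0.1133 + 1.7246 + 1.992 + 0.5008 + 0.571) = -4.9016
Step 2: Compute augmented objective.
t*f(x) = 7.41*4.33 = 32.0853
Total = 32.0853 - 4.9016 = 27.1837


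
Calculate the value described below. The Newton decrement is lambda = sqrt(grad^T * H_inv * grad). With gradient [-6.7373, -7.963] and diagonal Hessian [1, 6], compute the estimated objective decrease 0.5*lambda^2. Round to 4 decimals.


Step 1: H is diagonal, so H^(-1) * g = [-6.7373, -1.3272].
Step 2: g^T H^(-1) g = sum_i g_i^2 / H_ii
  = (-6.7373)^2/1 + (-7.963)^2/6
  = 45.3912 + 10.5682 = 55.9594
Step 3: Objective decrease = 0.5 * g^T H^(-1) g = 27.9797


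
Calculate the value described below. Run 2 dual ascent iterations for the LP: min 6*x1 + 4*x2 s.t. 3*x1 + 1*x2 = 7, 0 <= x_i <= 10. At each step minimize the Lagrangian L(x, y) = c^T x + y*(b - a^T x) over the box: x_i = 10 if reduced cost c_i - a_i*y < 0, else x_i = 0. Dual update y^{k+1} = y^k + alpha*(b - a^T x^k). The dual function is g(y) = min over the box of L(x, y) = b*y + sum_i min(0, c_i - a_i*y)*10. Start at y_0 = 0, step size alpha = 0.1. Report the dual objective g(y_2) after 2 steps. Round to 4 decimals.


Dual ascent for LP: min 6*x1 + 4*x2, 3*x1 + 1*x2 = 7, 0 <= x_i <= 10
Step 1: y^k = 0.0, reduced costs: (6.0, 4.0)
  x^k = (0.0, 0.0), subgradient = b - a^T x = 7.0
  y^{k+1} = 0.0 + 0.1*7.0 = 0.7
Step 2: y^k = 0.7, reduced costs: (3.9, 3.3)
  x^k = (0.0, 0.0), subgradient = b - a^T x = 7.0
  y^{k+1} = 0.7 + 0.1*7.0 = 1.4
Dual objective at y_2 = 1.4: reduced costs (1.8, 2.6), box minimizer x = (0.0, 0.0)
g(y_2) = b*y + (c1 - a1*y)*x1 + (c2 - a2*y)*x2 = 7*1.4 + 1.8*0.0 + 2.6*0.0 = 9.8 + 0.0 + 0.0 = 9.8


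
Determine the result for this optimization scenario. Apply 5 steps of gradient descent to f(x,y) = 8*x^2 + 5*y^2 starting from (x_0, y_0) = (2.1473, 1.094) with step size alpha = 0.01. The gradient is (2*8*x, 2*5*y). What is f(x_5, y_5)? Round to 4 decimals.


Gradient descent on f(x,y) = 8*x^2 + 5*y^2.
Starting point: (2.1473, 1.094), alpha = 0.01
Step 1: grad_x = 2*8*2.1473 = 34.3568, grad_y = 2*5*1.094 = 10.94
  x_1 = 2.1473 - 0.01*34.3568 = 1.8037
  y_1 = 1.094 - 0.01*10.94 = 0.9846
Step 2: grad_x = 2*8*1.8037 = 28.8597, grad_y = 2*5*0.9846 = 9.846
  x_2 = 1.8037 - 0.01*28.8597 = 1.5151
  y_2 = 0.9846 - 0.01*9.846 = 0.8861
Step 3: grad_x = 2*8*1.5151 = 24.2422, grad_y = 2*5*0.8861 = 8.8614
  x_3 = 1.5151 - 0.01*24.2422 = 1.2727
  y_3 = 0.8861 - 0.01*8.8614 = 0.7975
Step 4: grad_x = 2*8*1.2727 = 20.3634, grad_y = 2*5*0.7975 = 7.9753
  x_4 = 1.2727 - 0.01*20.3634 = 1.0691
  y_4 = 0.7975 - 0.01*7.9753 = 0.7178
Step 5: grad_x = 2*8*1.0691 = 17.1053, grad_y = 2*5*0.7178 = 7.1777
  x_5 = 1.0691 - 0.01*17.1053 = 0.898
  y_5 = 0.7178 - 0.01*7.1777 = 0.646
f(0.898, 0.646) = 8*0.898^2 + 5*0.646^2 = 8.5382


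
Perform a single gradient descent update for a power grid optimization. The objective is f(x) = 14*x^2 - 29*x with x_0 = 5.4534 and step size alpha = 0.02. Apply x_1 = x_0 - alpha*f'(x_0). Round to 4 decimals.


We compute the gradient at x_0 and apply the update.
f'(x) = 28*x - 29
f'(5.4534) = 28*5.4534 - 29 = 123.6952
x_1 = 5.4534 - 0.02*123.6952 = 2.9795


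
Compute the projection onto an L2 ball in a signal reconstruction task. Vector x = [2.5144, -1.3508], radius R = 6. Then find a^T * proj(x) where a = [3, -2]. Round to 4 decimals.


Step 1: Compute ||x|| (intermediates to 6 decimals).
||x|| = sqrt(2.5144^2 + (-1.3508)^2) = 2.854272
Step 2: Project.
Since ||x|| <= R, proj = x (no scaling needed).
proj(x) = [2.5144, -1.3508]
Step 3: Dot product.
a^T * proj(x) = 3*2.5144 - 2*(-1.3508) = 10.2448


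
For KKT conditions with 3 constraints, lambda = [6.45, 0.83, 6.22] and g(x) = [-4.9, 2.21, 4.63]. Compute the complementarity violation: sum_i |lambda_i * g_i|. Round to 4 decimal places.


KKT complementary slackness check:
lambda_1 * g_1 = 6.45 * -4.9 = -31.605
lambda_2 * g_2 = 0.83 * 2.21 = 1.8343
lambda_3 * g_3 = 6.22 * 4.63 = 28.7986
Total violation = 31.605 + 1.8343 + 28.7986 = 62.2379


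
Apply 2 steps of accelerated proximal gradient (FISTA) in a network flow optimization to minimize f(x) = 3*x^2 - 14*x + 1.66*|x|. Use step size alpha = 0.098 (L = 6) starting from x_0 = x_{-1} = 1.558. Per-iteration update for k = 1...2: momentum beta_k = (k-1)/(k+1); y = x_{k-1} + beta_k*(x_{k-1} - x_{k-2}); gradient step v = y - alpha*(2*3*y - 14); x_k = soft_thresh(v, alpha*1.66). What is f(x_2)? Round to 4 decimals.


FISTA on f(x) = 3*x^2 - 14*x + 1.66*|x|
L = 6, alpha = 0.098
Iteration 1: beta = 0.0, y = 1.558 + 0.0*(1.558 - 1.558) = 1.558
  grad(y) = -4.652, v = y - alpha*grad = 2.0139
  prox(v) = soft_thresh(2.0139, 0.1627) = 1.8512
Iteration 2: beta = 0.3333, y = 1.8512 + 0.3333*(1.8512 - 1.558) = 1.949
  grad(y) = -2.3063, v = y - alpha*grad = 2.175
  prox(v) = soft_thresh(2.175, 0.1627) = 2.0123
f(x_2) = 3*2.0123^2 - 14*2.0123 + 1.66*|2.0123| = -12.6837


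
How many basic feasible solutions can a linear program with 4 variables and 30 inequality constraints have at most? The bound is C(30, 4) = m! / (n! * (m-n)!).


Each vertex corresponds to some choice of n active constraints out of m, so the number of vertices is at most C(m, n) = m! / (n!(m-n)!).
m = 30, n = 4
Numerator: 30 * 29 * 28 * 27
Denominator: 4! = 24
C(30, 4) = 27405


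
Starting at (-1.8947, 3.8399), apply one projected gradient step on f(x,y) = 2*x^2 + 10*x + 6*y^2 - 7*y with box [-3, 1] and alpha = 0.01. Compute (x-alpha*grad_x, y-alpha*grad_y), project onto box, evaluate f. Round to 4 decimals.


Step 1: Compute gradient at (-1.8947, 3.8399).
grad_x = 2*2*-1.8947 + 10 = 2.4212
grad_y = 2*6*3.8399 - 7 = 39.0788
Step 2: Gradient step.
x_raw = -1.8947 - 0.01*2.4212 = -1.9189
y_raw = 3.8399 - 0.01*39.0788 = 3.4491
Step 3: Project onto [-3, 1].
x_proj = clip(-1.9189) = -1.9189
y_proj = clip(3.4491) = 1.0
Step 4: Evaluate f.
f(-1.9189, 1.0) = -12.8247


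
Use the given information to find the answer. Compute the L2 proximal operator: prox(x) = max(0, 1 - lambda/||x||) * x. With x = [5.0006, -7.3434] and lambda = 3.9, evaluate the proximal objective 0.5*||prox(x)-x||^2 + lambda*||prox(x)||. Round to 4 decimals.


Step 1: Compute ||x||.
||x|| = 8.8843
Step 2: Compute scaling factor.
scale = max(0, 1 - 3.9/8.8843) = 0.561
Step 3: prox(x) = [2.8055, -4.1198]
||prox(x)|| = 4.9843
Step 4: Proximal objective.
0.5*||prox-x||^2 = 7.605
lambda*||prox|| = 19.4388
Total = 27.0439


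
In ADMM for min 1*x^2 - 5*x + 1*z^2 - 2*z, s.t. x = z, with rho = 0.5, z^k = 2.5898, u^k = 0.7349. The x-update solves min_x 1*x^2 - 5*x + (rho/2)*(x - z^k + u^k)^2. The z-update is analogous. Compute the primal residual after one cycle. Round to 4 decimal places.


ADMM iteration with rho = 0.5, z^k = 2.5898, u^k = 0.7349
Step 1: x-update.
Minimize 1*x^2 - 5*x + (0.5/2)*(x - 2.5898 + 0.7349)^2
FOC: (2*1 + 0.5)*x = 5 + 0.5*(2.5898 - 0.7349)
x^{k+1} = 2.371
Step 2: z-update.
Minimize 1*z^2 - 2*z + (0.5/2)*(2.371 - z + 0.7349)^2
FOC: (2*1 + 0.5)*z = 2 + 0.5*(2.371 + 0.7349)
z^{k+1} = 1.4212
Step 3: u-update.
u^{k+1} = 0.7349 + 2.371 - 1.4212 = 1.6847
Step 4: Primal residual = |2.371 - 1.4212| = 0.9498


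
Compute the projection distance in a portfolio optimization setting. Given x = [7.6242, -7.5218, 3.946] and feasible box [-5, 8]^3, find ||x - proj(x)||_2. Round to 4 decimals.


Project each component onto [-5, 8].
clip(7.6242) = 7.6242, clip(-7.5218) = -5.0, clip(3.946) = 3.946
Projection = [7.6242, -5.0, 3.946]
Squared diffs: [0.0, 6.3595, 0.0]
Distance = sqrt(6.3595) = 2.5218


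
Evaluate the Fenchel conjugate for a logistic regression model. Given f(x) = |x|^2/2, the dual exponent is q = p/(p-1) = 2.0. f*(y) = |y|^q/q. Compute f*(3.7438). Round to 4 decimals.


The conjugate exponent q satisfies 1/p + 1/q = 1.
p = 2, so q = 2/(2 - 1) = 2.0
|y|^q = 3.7438^2.0 = 14.016
f*(3.7438) = 14.016 / 2.0 = 7.008


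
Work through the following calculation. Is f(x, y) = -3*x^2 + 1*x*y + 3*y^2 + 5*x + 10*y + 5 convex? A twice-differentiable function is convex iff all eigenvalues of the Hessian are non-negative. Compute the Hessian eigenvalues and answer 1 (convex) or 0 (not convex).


The Hessian of f(x,y) = -3*x^2 + 1*x*y + 3*y^2 + 5*x + 10*y + 5 is:
H = [[-6, 1], [1, 6]]
Trace = -6 + 6 = 0
Determinant = -6*6 - (1)^2 = -37
Discriminant = (0)^2 - 4*-37 = 148.0
Eigenvalues: lambda_1 = -6.0828, lambda_2 = 6.0828
The function is not convex.

0


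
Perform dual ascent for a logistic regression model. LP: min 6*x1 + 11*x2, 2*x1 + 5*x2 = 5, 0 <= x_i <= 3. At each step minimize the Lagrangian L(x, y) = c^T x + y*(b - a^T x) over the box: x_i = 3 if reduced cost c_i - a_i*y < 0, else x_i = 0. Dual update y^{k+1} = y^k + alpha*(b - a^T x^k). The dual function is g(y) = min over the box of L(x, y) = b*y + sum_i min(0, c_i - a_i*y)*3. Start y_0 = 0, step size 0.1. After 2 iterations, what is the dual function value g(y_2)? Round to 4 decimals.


Dual ascent for LP: min 6*x1 + 11*x2, 2*x1 + 5*x2 = 5, 0 <= x_i <= 3
Step 1: y^k = 0.0, reduced costs: (6.0, 11.0)
  x^k = (0.0, 0.0), subgradient = b - a^T x = 5.0
  y^{k+1} = 0.0 + 0.1*5.0 = 0.5
Step 2: y^k = 0.5, reduced costs: (5.0, 8.5)
  x^k = (0.0, 0.0), subgradient = b - a^T x = 5.0
  y^{k+1} = 0.5 + 0.1*5.0 = 1.0
Dual objective at y_2 = 1.0: reduced costs (4.0, 6.0), box minimizer x = (0.0, 0.0)
g(y_2) = b*y + (c1 - a1*y)*x1 + (c2 - a2*y)*x2 = 5*1.0 + 4.0*0.0 + 6.0*0.0 = 5.0 + 0.0 + 0.0 = 5.0


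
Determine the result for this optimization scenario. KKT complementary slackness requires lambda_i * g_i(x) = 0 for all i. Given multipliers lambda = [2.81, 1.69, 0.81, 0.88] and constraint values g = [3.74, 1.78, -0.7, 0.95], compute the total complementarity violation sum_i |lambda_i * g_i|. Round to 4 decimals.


KKT complementary slackness check:
lambda_1 * g_1 = 2.81 * 3.74 = 10.5094
lambda_2 * g_2 = 1.69 * 1.78 = 3.0082
lambda_3 * g_3 = 0.81 * -0.7 = -0.567
lambda_4 * g_4 = 0.88 * 0.95 = 0.836
Total violation = 10.5094 + 3.0082 + 0.567 + 0.836 = 14.9206


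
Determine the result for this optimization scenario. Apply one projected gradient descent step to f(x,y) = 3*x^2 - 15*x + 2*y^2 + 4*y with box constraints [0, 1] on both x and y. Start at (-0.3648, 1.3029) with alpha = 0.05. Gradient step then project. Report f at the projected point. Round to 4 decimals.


Step 1: Compute gradient at (-0.3648, 1.3029).
grad_x = 2*3*-0.3648 - 15 = -17.1888
grad_y = 2*2*1.3029 + 4 = 9.2116
Step 2: Gradient step.
x_raw = -0.3648 - 0.05*-17.1888 = 0.4946
y_raw = 1.3029 - 0.05*9.2116 = 0.8423
Step 3: Project onto [0, 1].
x_proj = clip(0.4946) = 0.4946
y_proj = clip(0.8423) = 0.8423
Step 4: Evaluate f.
f(0.4946, 0.8423) = -1.8973


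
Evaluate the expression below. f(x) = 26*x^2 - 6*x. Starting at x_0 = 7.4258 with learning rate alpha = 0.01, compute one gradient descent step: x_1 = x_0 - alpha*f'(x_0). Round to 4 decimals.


We compute the gradient at x_0 and apply the update.
f'(x) = 52*x - 6
f'(7.4258) = 52*7.4258 - 6 = 380.1416
x_1 = 7.4258 - 0.01*380.1416 = 3.6244


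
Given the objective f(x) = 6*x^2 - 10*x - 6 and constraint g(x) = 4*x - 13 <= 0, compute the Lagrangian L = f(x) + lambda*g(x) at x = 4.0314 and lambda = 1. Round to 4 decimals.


Step 1: Evaluate f(x).
f(4.0314) = 6*4.0314^2 - 10*4.0314 - 6 = 51.1991
Step 2: Evaluate g(x).
g(4.0314) = 4*4.0314 - 13 = 3.1256
Step 3: Compute Lagrangian.
L = 51.1991 + 1*3.1256 = 54.3247


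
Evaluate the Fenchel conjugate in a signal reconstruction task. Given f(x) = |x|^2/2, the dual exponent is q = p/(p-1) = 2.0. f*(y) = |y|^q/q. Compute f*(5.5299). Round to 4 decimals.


The conjugate exponent q satisfies 1/p + 1/q = 1.
p = 2, so q = 2/(2 - 1) = 2.0
|y|^q = 5.5299^2.0 = 30.5798
f*(5.5299) = 30.5798 / 2.0 = 15.2899


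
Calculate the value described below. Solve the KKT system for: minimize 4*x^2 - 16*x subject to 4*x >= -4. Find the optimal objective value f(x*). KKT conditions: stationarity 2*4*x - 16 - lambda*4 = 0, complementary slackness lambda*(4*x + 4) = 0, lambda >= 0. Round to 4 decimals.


Step 1: Try lambda = 0 (constraint inactive).
Stationarity: 2*4*x - 16 = 0
x* = 16/(2*4) = 2.0
Check constraint: 4*2.0 = 8.0 >= -4 -- satisfied.
Step 2: Compute optimal value.
f(x*) = 4*2.0^2 - 16*2.0 = -16.0


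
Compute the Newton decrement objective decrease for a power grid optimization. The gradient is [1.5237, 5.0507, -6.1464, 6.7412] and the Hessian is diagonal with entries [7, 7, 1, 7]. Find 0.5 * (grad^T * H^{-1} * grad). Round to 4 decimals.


Step 1: H is diagonal, so H^(-1) * g = [0.2177, 0.7215, -6.1464, 0.963].
Step 2: g^T H^(-1) g = sum_i g_i^2 / H_ii
  = (1.5237)^2/7 + (5.0507)^2/7 + (-6.1464)^2/1 + (6.7412)^2/7
  = 0.3317 + 3.6442 + 37.7782 + 6.492 = 48.2461
Step 3: Objective decrease = 0.5 * g^T H^(-1) g = 24.123


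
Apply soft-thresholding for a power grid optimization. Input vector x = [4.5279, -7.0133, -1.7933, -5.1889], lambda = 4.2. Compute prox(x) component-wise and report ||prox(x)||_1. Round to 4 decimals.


Soft-thresholding with lambda = 4.2:
prox(4.5279) = sign(4.5279)*max(|4.5279| - 4.2, 0) = 0.3279
prox(-7.0133) = sign(-7.0133)*max(|-7.0133| - 4.2, 0) = -2.8133
prox(-1.7933) = sign(-1.7933)*max(|-1.7933| - 4.2, 0) = 0.0
prox(-5.1889) = sign(-5.1889)*max(|-5.1889| - 4.2, 0) = -0.9889
prox(x) = [0.3279, -2.8133, 0.0, -0.9889]
||prox(x)||_1 = 0.3279 + 2.8133 + 0.0 + 0.9889 = 4.1301


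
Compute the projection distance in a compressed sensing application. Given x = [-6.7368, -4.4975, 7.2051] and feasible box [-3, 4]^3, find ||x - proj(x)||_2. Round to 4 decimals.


Project each component onto [-3, 4].
clip(-6.7368) = -3.0, clip(-4.4975) = -3.0, clip(7.2051) = 4.0
Projection = [-3.0, -3.0, 4.0]
Squared diffs: [13.9637, 2.2425, 10.2727]
Distance = sqrt(26.4789) = 5.1458


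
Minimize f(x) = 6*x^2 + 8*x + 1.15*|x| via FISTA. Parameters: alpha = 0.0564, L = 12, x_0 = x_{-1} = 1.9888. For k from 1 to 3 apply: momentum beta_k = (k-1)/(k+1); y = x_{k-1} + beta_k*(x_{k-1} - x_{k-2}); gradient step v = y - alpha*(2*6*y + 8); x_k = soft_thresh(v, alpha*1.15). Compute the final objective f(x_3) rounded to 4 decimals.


FISTA on f(x) = 6*x^2 + 8*x + 1.15*|x|
L = 12, alpha = 0.0564
Iteration 1: beta = 0.0, y = 1.9888 + 0.0*(1.9888 - 1.9888) = 1.9888
  grad(y) = 31.8656, v = y - alpha*grad = 0.1916
  prox(v) = soft_thresh(0.1916, 0.0649) = 0.1267
Iteration 2: beta = 0.3333, y = 0.1267 + 0.3333*(0.1267 - 1.9888) = -0.494
  grad(y) = 2.0723, v = y - alpha*grad = -0.6109
  prox(v) = soft_thresh(-0.6109, 0.0649) = -0.546
Iteration 3: beta = 0.5, y = -0.546 + 0.5*(-0.546 - 0.1267) = -0.8823
  grad(y) = -2.5882, v = y - alpha*grad = -0.7364
  prox(v) = soft_thresh(-0.7364, 0.0649) = -0.6715
f(x_3) = 6*(-0.6715)^2 + 8*(-0.6715) + 1.15*|-0.6715| = -1.8943


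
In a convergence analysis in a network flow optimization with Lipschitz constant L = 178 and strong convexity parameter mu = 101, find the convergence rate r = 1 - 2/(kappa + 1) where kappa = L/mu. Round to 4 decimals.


Step 1: Compute the condition number.
kappa = L/mu = 178/101 = 1.7624
Step 2: Compute the convergence rate.
r = 1 - 2/(kappa + 1) = 1 - 2*mu/(L + mu) = (L - mu)/(L + mu) = 77/279 = 0.276


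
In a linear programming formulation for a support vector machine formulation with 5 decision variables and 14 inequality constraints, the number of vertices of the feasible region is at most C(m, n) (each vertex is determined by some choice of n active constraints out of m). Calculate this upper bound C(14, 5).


Each vertex corresponds to some choice of n active constraints out of m, so the number of vertices is at most C(m, n) = m! / (n!(m-n)!).
m = 14, n = 5
Numerator: 14 * 13 * 12 * 11 * 10
Denominator: 5! = 120
C(14, 5) = 2002


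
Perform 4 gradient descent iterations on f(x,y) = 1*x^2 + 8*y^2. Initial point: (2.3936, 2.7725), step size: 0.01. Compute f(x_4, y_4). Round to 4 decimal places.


Gradient descent on f(x,y) = 1*x^2 + 8*y^2.
Starting point: (2.3936, 2.7725), alpha = 0.01
Step 1: grad_x = 2*1*2.3936 = 4.7872, grad_y = 2*8*2.7725 = 44.36
  x_1 = 2.3936 - 0.01*4.7872 = 2.3457
  y_1 = 2.7725 - 0.01*44.36 = 2.3289
Step 2: grad_x = 2*1*2.3457 = 4.6915, grad_y = 2*8*2.3289 = 37.2624
  x_2 = 2.3457 - 0.01*4.6915 = 2.2988
  y_2 = 2.3289 - 0.01*37.2624 = 1.9563
Step 3: grad_x = 2*1*2.2988 = 4.5976, grad_y = 2*8*1.9563 = 31.3004
  x_3 = 2.2988 - 0.01*4.5976 = 2.2528
  y_3 = 1.9563 - 0.01*31.3004 = 1.6433
Step 4: grad_x = 2*1*2.2528 = 4.5057, grad_y = 2*8*1.6433 = 26.2923
  x_4 = 2.2528 - 0.01*4.5057 = 2.2078
  y_4 = 1.6433 - 0.01*26.2923 = 1.3803
f(2.2078, 1.3803) = 1*2.2078^2 + 8*1.3803^2 = 20.1172


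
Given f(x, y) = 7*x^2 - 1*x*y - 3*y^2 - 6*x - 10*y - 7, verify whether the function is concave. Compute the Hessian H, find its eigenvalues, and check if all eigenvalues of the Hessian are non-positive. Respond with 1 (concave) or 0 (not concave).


The Hessian of f(x,y) = 7*x^2 - 1*x*y - 3*y^2 - 6*x - 10*y - 7 is:
H = [[14, -1], [-1, -6]]
Trace = 14 - 6 = 8
Determinant = 14*-6 - (-1)^2 = -85
Discriminant = (8)^2 - 4*-85 = 404.0
Eigenvalues: lambda_1 = -6.0499, lambda_2 = 14.0499
The function is not concave.

0


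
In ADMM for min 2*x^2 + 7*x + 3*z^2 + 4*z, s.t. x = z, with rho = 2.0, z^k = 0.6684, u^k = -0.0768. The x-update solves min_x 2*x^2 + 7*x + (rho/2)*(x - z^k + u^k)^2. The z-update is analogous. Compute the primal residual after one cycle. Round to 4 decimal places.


ADMM iteration with rho = 2.0, z^k = 0.6684, u^k = -0.0768
Step 1: x-update.
Minimize 2*x^2 + 7*x + (2.0/2)*(x - 0.6684 - 0.0768)^2
FOC: (2*2 + 2.0)*x = -7 + 2.0*(0.6684 + 0.0768)
x^{k+1} = -0.9183
Step 2: z-update.
Minimize 3*z^2 + 4*z + (2.0/2)*(-0.9183 - z - 0.0768)^2
FOC: (2*3 + 2.0)*z = -4 + 2.0*(-0.9183 - 0.0768)
z^{k+1} = -0.7488
Step 3: u-update.
u^{k+1} = -0.0768 - 0.9183 + 0.7488 = -0.2463
Step 4: Primal residual = |-0.9183 + 0.7488| = 0.1695


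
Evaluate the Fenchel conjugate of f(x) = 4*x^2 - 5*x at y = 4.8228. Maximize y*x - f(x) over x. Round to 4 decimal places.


f*(y) = sup_x {y*x - a*x^2 - b*x} = sup_x {(y-b)*x - a*x^2}
FOC: (y - b) - 2a*x = 0 => x* = (y - b)/(2a)
x* = (4.8228 + 5)/(2*4) = 1.2279
f*(4.8228) = (y-b)^2/(4a) = (4.8228 + 5)^2/(4*4)
= 96.4874/16 = 6.0305


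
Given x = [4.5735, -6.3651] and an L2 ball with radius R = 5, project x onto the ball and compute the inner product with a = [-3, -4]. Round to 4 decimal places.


Step 1: Compute ||x|| (intermediates to 6 decimals).
||x|| = sqrt(4.5735^2 + (-6.3651)^2) = 7.837819
Step 2: Project.
Since ||x|| > R, scale = R/||x|| = 5/7.837819 = 0.637933, proj(x) = scale * x
proj(x) = [2.917587, -4.060507]
Step 3: Dot product.
a^T * proj(x) = -3*2.917587 - 4*(-4.060507) = 7.4893


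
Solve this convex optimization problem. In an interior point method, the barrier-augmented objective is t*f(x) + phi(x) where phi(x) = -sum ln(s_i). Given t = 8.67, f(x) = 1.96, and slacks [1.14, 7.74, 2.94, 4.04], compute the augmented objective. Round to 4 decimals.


Step 1: Compute log-barrier.
ln values: [0.131, 2.0464, 1.0784, 1.3962]
phi = -(0.131 + 2.0464 + 1.0784 + 1.3962) = -4.6521
Step 2: Compute augmented objective.
t*f(x) = 8.67*1.96 = 16.9932
Total = 16.9932 - 4.6521 = 12.3411


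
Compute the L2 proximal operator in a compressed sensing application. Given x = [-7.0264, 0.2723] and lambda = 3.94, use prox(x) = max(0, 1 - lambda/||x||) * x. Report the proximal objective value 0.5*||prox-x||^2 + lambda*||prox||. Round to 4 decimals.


Step 1: Compute ||x||.
||x|| = 7.0317
Step 2: Compute scaling factor.
scale = max(0, 1 - 3.94/7.0317) = 0.4397
Step 3: prox(x) = [-3.0894, 0.1197]
||prox(x)|| = 3.0917
Step 4: Proximal objective.
0.5*||prox-x||^2 = 7.7618
lambda*||prox|| = 12.1813
Total = 19.943


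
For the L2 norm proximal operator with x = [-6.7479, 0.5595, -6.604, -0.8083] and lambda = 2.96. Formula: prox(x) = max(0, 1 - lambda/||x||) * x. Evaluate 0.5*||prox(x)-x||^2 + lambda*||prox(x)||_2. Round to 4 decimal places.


Step 1: Compute ||x||.
||x|| = 9.4928
Step 2: Compute scaling factor.
scale = max(0, 1 - 2.96/9.4928) = 0.6882
Step 3: prox(x) = [-4.6438, 0.385, -4.5448, -0.5563]
||prox(x)|| = 6.5328
Step 4: Proximal objective.
0.5*||prox-x||^2 = 4.3808
lambda*||prox|| = 19.3371
Total = 23.7179


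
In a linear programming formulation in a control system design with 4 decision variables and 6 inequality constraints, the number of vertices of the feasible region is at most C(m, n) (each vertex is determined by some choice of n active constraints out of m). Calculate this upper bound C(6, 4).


Each vertex corresponds to some choice of n active constraints out of m, so the number of vertices is at most C(m, n) = m! / (n!(m-n)!).
m = 6, n = 4
Numerator: 6 * 5 * 4 * 3
Denominator: 4! = 24
C(6, 4) = 15


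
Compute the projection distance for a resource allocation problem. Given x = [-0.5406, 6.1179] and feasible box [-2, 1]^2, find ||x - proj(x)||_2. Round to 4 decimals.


Project each component onto [-2, 1].
clip(-0.5406) = -0.5406, clip(6.1179) = 1.0
Projection = [-0.5406, 1.0]
Squared diffs: [0.0, 26.1929]
Distance = sqrt(26.1929) = 5.1179


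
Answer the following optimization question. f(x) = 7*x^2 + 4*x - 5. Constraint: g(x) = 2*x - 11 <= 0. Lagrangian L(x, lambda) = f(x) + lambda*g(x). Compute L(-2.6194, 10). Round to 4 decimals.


Step 1: Evaluate f(x).
f(-2.6194) = 7*(-2.6194)^2 + 4*(-2.6194) - 5 = 32.5512
Step 2: Evaluate g(x).
g(-2.6194) = 2*-2.6194 - 11 = -16.2388
Step 3: Compute Lagrangian.
L = 32.5512 + 10*-16.2388 = -129.8368


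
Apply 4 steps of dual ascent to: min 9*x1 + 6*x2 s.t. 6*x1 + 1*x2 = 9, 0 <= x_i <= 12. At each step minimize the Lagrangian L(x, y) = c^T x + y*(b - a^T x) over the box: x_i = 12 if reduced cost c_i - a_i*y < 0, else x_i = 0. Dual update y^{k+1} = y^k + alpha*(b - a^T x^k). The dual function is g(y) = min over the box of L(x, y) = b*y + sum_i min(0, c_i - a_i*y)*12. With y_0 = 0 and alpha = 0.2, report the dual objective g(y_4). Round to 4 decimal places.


Dual ascent for LP: min 9*x1 + 6*x2, 6*x1 + 1*x2 = 9, 0 <= x_i <= 12
Step 1: y^k = 0.0, reduced costs: (9.0, 6.0)
  x^k = (0.0, 0.0), subgradient = b - a^T x = 9.0
  y^{k+1} = 0.0 + 0.2*9.0 = 1.8
Step 2: y^k = 1.8, reduced costs: (-1.8, 4.2)
  x^k = (12.0, 0.0), subgradient = b - a^T x = -63.0
  y^{k+1} = 1.8 + 0.2*-63.0 = -10.8
Step 3: y^k = -10.8, reduced costs: (73.8, 16.8)
  x^k = (0.0, 0.0), subgradient = b - a^T x = 9.0
  y^{k+1} = -10.8 + 0.2*9.0 = -9.0
Step 4: y^k = -9.0, reduced costs: (63.0, 15.0)
  x^k = (0.0, 0.0), subgradient = b - a^T x = 9.0
  y^{k+1} = -9.0 + 0.2*9.0 = -7.2
Dual objective at y_4 = -7.2: reduced costs (52.2, 13.2), box minimizer x = (0.0, 0.0)
g(y_4) = b*y + (c1 - a1*y)*x1 + (c2 - a2*y)*x2 = 9*(-7.2) + 52.2*0.0 + 13.2*0.0 = -64.8 + 0.0 + 0.0 = -64.8


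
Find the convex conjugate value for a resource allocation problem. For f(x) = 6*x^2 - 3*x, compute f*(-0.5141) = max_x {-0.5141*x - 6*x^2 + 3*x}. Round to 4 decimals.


f*(y) = sup_x {y*x - a*x^2 - b*x} = sup_x {(y-b)*x - a*x^2}
FOC: (y - b) - 2a*x = 0 => x* = (y - b)/(2a)
x* = (-0.5141 + 3)/(2*6) = 0.2072
f*(-0.5141) = (y-b)^2/(4a) = (-0.5141 + 3)^2/(4*6)
= 6.1797/24 = 0.2575


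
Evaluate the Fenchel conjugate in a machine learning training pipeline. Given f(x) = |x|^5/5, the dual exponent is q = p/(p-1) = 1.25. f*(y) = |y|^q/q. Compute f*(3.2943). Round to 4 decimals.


The conjugate exponent q satisfies 1/p + 1/q = 1.
p = 5, so q = 5/(5 - 1) = 1.25
|y|^q = 3.2943^1.25 = 4.4382
f*(3.2943) = 4.4382 / 1.25 = 3.5505


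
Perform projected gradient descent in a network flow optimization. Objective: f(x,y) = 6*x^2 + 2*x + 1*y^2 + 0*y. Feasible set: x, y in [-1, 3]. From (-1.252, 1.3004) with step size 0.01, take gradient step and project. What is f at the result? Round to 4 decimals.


Step 1: Compute gradient at (-1.252, 1.3004).
grad_x = 2*6*-1.252 + 2 = -13.024
grad_y = 2*1*1.3004 + 0 = 2.6008
Step 2: Gradient step.
x_raw = -1.252 - 0.01*-13.024 = -1.1218
y_raw = 1.3004 - 0.01*2.6008 = 1.2744
Step 3: Project onto [-1, 3].
x_proj = clip(-1.1218) = -1.0
y_proj = clip(1.2744) = 1.2744
Step 4: Evaluate f.
f(-1.0, 1.2744) = 5.6241


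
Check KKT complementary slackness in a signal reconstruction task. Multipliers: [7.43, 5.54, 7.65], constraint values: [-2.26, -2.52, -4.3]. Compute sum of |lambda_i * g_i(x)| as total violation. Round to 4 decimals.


KKT complementary slackness check:
lambda_1 * g_1 = 7.43 * -2.26 = -16.7918
lambda_2 * g_2 = 5.54 * -2.52 = -13.9608
lambda_3 * g_3 = 7.65 * -4.3 = -32.895
Total violation = 16.7918 + 13.9608 + 32.895 = 63.6476


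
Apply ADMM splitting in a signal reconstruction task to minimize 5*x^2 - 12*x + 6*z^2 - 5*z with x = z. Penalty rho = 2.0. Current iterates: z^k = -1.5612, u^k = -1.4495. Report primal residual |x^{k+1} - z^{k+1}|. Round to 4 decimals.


ADMM iteration with rho = 2.0, z^k = -1.5612, u^k = -1.4495
Step 1: x-update.
Minimize 5*x^2 - 12*x + (2.0/2)*(x + 1.5612 - 1.4495)^2
FOC: (2*5 + 2.0)*x = 12 + 2.0*(-1.5612 + 1.4495)
x^{k+1} = 0.9814
Step 2: z-update.
Minimize 6*z^2 - 5*z + (2.0/2)*(0.9814 - z - 1.4495)^2
FOC: (2*6 + 2.0)*z = 5 + 2.0*(0.9814 - 1.4495)
z^{k+1} = 0.2903
Step 3: u-update.
u^{k+1} = -1.4495 + 0.9814 - 0.2903 = -0.7584
Step 4: Primal residual = |0.9814 - 0.2903| = 0.6911


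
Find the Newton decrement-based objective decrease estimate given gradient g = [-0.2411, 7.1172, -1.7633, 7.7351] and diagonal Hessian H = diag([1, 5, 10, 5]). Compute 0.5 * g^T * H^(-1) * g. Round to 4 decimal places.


Step 1: H is diagonal, so H^(-1) * g = [-0.2411, 1.4234, -0.1763, 1.547].
Step 2: g^T H^(-1) g = sum_i g_i^2 / H_ii
  = (-0.2411)^2/1 + (7.1172)^2/5 + (-1.7633)^2/10 + (7.7351)^2/5
  = 0.0581 + 10.1309 + 0.3109 + 11.9664 = 22.4663
Step 3: Objective decrease = 0.5 * g^T H^(-1) g = 11.2332


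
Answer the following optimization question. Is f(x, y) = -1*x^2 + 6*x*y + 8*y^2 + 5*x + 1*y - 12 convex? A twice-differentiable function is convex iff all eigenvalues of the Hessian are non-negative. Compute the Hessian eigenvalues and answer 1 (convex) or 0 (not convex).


The Hessian of f(x,y) = -1*x^2 + 6*x*y + 8*y^2 + 5*x + 1*y - 12 is:
H = [[-2, 6], [6, 16]]
Trace = -2 + 16 = 14
Determinant = -2*16 - (6)^2 = -68
Discriminant = (14)^2 - 4*-68 = 468.0
Eigenvalues: lambda_1 = -3.8167, lambda_2 = 17.8167
The function is not convex.

0


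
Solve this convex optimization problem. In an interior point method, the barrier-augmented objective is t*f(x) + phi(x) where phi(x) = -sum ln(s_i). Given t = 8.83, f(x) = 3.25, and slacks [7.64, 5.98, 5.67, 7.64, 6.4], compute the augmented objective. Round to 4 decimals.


Step 1: Compute log-barrier.
ln values: [2.0334, 1.7884, 1.7352, 2.0334, 1.8563]
phi = -(2.0334 + 1.7884 + 1.7352 + 2.0334 + 1.8563) = -9.4467
Step 2: Compute augmented objective.
t*f(x) = 8.83*3.25 = 28.6975
Total = 28.6975 - 9.4467 = 19.2508
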